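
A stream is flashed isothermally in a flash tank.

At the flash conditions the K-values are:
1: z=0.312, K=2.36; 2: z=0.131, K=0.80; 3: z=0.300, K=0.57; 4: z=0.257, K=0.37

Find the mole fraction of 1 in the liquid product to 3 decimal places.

Material balance + equilibrium reduce to Σ zᵢ(Kᵢ−1)/(1+ψ(Kᵢ−1)) = 0.
Check two-phase: ΣzᵢKᵢ = 1.107 > 1 and Σzᵢ/Kᵢ = 1.517 > 1, so g(0) = 0.107 > 0 and g(1) = -0.517 < 0.
Newton iteration, ψ⁰ = 0.61:
  ψ = 0.610: g = -0.2358, g' = -0.550 → ψ = 0.182
  ψ = 0.182: g = -0.0096, g' = -0.572 → ψ = 0.165
Converged at ψ = 0.165.
Compositions from xᵢ = zᵢ/(1+ψ(Kᵢ−1)), yᵢ = Kᵢxᵢ:
  1: x = 0.255, y = 0.601
  2: x = 0.135, y = 0.108
  3: x = 0.323, y = 0.184
  4: x = 0.287, y = 0.106

x_1 = 0.255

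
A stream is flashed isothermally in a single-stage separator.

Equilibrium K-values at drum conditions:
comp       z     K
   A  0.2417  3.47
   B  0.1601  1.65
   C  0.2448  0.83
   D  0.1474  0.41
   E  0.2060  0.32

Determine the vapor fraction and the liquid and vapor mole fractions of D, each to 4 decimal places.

Material balance + equilibrium reduce to Σ zᵢ(Kᵢ−1)/(1+ψ(Kᵢ−1)) = 0.
Feasibility: ΣzᵢKᵢ = 1.4324, Σzᵢ/Kᵢ = 1.4649 — both > 1, two phases present.
Iterate (Newton) starting at ψ = 0.53:
  ψ = 0.5300: g = -0.05534, g' = -0.6640 → ψ = 0.4467
  ψ = 0.4467: g = 0.00019, g' = -0.6733 → ψ = 0.4469
Converged at ψ = 0.4469.
Compositions from xᵢ = zᵢ/(1+ψ(Kᵢ−1)), yᵢ = Kᵢxᵢ:
  A: x = 0.1149, y = 0.3986
  B: x = 0.1241, y = 0.2047
  C: x = 0.2649, y = 0.2199
  D: x = 0.2002, y = 0.0821
  E: x = 0.2959, y = 0.0947

ψ = 0.4469, x_D = 0.2002, y_D = 0.0821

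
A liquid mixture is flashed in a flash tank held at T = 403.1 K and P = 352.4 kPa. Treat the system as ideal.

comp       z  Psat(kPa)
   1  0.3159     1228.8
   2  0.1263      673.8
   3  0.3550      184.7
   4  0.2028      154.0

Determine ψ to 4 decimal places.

Raoult's law: Kᵢ = Pᵢˢᵃᵗ/P = Pᵢˢᵃᵗ/352.4.
  K_1 = 1228.8/352.4 = 3.486947, K_2 = 673.8/352.4 = 1.912032, K_3 = 184.7/352.4 = 0.524120, K_4 = 154.0/352.4 = 0.437003
Rachford–Rice: g(ψ) = Σ zᵢ(Kᵢ−1)/(1+ψ(Kᵢ−1)) = 0.
Feasibility: ΣzᵢKᵢ = 1.6177, Σzᵢ/Kᵢ = 1.2980 — both > 1, two phases present.
Newton iteration, ψ⁰ = 0.5:
  ψ = 0.5000: g = 0.04870, g' = -0.7007 → ψ = 0.5695
  ψ = 0.5695: g = 0.00114, g' = -0.6707 → ψ = 0.5712
Converged at ψ = 0.5712.

ψ = 0.5712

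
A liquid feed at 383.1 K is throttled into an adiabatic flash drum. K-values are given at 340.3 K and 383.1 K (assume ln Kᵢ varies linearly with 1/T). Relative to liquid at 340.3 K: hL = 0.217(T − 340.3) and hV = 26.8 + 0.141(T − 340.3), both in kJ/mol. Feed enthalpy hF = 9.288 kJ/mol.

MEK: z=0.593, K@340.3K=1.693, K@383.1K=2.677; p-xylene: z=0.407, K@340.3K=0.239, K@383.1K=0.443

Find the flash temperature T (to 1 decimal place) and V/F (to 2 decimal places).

T = 346.1 K, V/F = 0.30

Adiabatic flash: solve Rachford–Rice at each trial T, then check hF = ψ·hV(T) + (1−ψ)·hL(T).
  T = 340.3 K: K = (1.693, 0.239), RR gives ψ = 0.192, H_out = 5.144 kJ/mol
  T = 383.1 K: K = (2.677, 0.443), RR gives ψ = 0.822, H_out = 28.642 kJ/mol
  T = 361.7 K: K = (2.158, 0.331), RR gives ψ = 0.535, H_out = 18.122 kJ/mol
  T = 351.0 K: K = (1.918, 0.283), RR gives ψ = 0.384, H_out = 12.294 kJ/mol
  T = 345.6 K: K = (1.803, 0.260), RR gives ψ = 0.295, H_out = 8.926 kJ/mol
  T = 348.3 K: K = (1.860, 0.271), RR gives ψ = 0.341, H_out = 10.659 kJ/mol
  T = 347.0 K: K = (1.833, 0.266), RR gives ψ = 0.319, H_out = 9.838 kJ/mol
  T = 346.3 K: K = (1.818, 0.263), RR gives ψ = 0.307, H_out = 9.386 kJ/mol
  T = 346.0 K: K = (1.811, 0.262), RR gives ψ = 0.302, H_out = 9.190 kJ/mol
  T = 346.1 K: K = (1.813, 0.262), RR gives ψ = 0.303, H_out = 9.255 kJ/mol
  T = 346.2 K: K = (1.816, 0.263), RR gives ψ = 0.305, H_out = 9.321 kJ/mol
Linear interpolation between T = 346.1 (H_out = 9.255) and T = 346.2 (H_out = 9.321) on hF = 9.288 gives T ≈ 346.1 K, at which ψ = 0.30.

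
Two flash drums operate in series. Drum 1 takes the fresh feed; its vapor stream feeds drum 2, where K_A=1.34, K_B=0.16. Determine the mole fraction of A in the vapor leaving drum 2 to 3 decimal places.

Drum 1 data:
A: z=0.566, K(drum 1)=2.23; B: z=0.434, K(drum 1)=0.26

y_A (drum 2) = 0.954

Drum 1:
Let ψ₁ = V/F and solve Σ zᵢ(Kᵢ−1)/(1+ψ₁(Kᵢ−1)) = 0.
Feasibility: ΣzᵢKᵢ = 1.375, Σzᵢ/Kᵢ = 1.923 — both > 1, two phases present.
Binary case is linear: z₁(K₁−1)(1+ψ₁(K₂−1)) + z₂(K₂−1)(1+ψ₁(K₁−1)) = 0
⇒ ψ₁ = [z₁(K₁−1)+z₂(K₂−1)] / [−(K₁−1)(K₂−1)] = 0.3750/0.9102 = 0.412
Drum-1 compositions:
  A: x = 0.376, y = 0.838
  B: x = 0.624, y = 0.162
Drum-2 feed = drum-1 vapor: z₂ = (0.8377, 0.1623).
Drum 2:
Rachford–Rice: g(ψ₂) = Σ zᵢ(Kᵢ−1)/(1+ψ₂(Kᵢ−1)) = 0.
Check two-phase: ΣzᵢKᵢ = 1.148 > 1 and Σzᵢ/Kᵢ = 1.640 > 1, so g(0) = 0.148 > 0 and g(1) = -0.640 < 0.
Binary case is linear: z₁(K₁−1)(1+ψ₂(K₂−1)) + z₂(K₂−1)(1+ψ₂(K₁−1)) = 0
⇒ ψ₂ = [z₁(K₁−1)+z₂(K₂−1)] / [−(K₁−1)(K₂−1)] = 0.1484/0.2856 = 0.520
  A: x = 0.712, y = 0.954
  B: x = 0.288, y = 0.046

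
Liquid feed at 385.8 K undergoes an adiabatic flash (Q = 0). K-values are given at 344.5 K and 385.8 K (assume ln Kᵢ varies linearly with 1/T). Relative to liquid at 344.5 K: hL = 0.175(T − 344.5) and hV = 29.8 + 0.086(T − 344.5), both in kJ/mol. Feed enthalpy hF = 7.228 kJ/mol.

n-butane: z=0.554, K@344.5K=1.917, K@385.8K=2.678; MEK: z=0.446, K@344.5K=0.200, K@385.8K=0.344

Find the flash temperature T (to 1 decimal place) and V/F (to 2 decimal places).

T = 346.7 K, V/F = 0.23

Adiabatic flash: solve Rachford–Rice at each trial T, then check hF = ψ·hV(T) + (1−ψ)·hL(T).
  T = 344.5 K: K = (1.917, 0.200), RR gives ψ = 0.206, H_out = 6.143 kJ/mol
  T = 385.8 K: K = (2.678, 0.344), RR gives ψ = 0.579, H_out = 22.346 kJ/mol
  T = 365.1 K: K = (2.286, 0.266), RR gives ψ = 0.408, H_out = 15.022 kJ/mol
  T = 354.8 K: K = (2.099, 0.232), RR gives ψ = 0.315, H_out = 10.907 kJ/mol
  T = 349.6 K: K = (2.006, 0.215), RR gives ψ = 0.263, H_out = 8.606 kJ/mol
  T = 347.1 K: K = (1.962, 0.208), RR gives ψ = 0.236, H_out = 7.428 kJ/mol
  T = 345.8 K: K = (1.940, 0.204), RR gives ψ = 0.221, H_out = 6.794 kJ/mol
Linear interpolation between T = 345.8 (H_out = 6.794) and T = 347.1 (H_out = 7.428) on hF = 7.228 gives T ≈ 346.7 K, at which ψ = 0.23.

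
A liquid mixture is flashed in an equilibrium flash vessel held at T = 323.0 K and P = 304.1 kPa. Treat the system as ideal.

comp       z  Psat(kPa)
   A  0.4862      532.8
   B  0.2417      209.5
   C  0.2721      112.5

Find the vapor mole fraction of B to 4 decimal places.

Raoult's law: Kᵢ = Pᵢˢᵃᵗ/P = Pᵢˢᵃᵗ/304.1.
  K_A = 532.8/304.1 = 1.752055, K_B = 209.5/304.1 = 0.688918, K_C = 112.5/304.1 = 0.369944
Rachford–Rice: g(ψ) = Σ zᵢ(Kᵢ−1)/(1+ψ(Kᵢ−1)) = 0.
g(0) = ΣzᵢKᵢ − 1 = 0.1190 and g(1) = 1 − Σzᵢ/Kᵢ = -0.3639, so a root lies in (0, 1).
Newton–Raphson from ψ = 0.5:
  ψ = 0.5000: g = -0.07359, g' = -0.4082 → ψ = 0.3197
  ψ = 0.3197: g = -0.00341, g' = -0.3769 → ψ = 0.3107
Converged at ψ = 0.3107.
Compositions from xᵢ = zᵢ/(1+ψ(Kᵢ−1)), yᵢ = Kᵢxᵢ:
  A: x = 0.3941, y = 0.6905
  B: x = 0.2676, y = 0.1843
  C: x = 0.3383, y = 0.1252

y_B = 0.1843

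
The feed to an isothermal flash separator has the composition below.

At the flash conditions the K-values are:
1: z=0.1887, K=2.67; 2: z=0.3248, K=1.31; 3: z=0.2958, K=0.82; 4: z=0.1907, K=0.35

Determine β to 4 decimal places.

Material balance + equilibrium reduce to Σ zᵢ(Kᵢ−1)/(1+β(Kᵢ−1)) = 0.
g(0) = ΣzᵢKᵢ − 1 = 0.2386 and g(1) = 1 − Σzᵢ/Kᵢ = -0.2242, so a root lies in (0, 1).
Iterate (Newton) starting at β = 0.5:
  β = 0.5000: g = 0.01676, g' = -0.3681 → β = 0.5455
  β = 0.5455: g = -0.00008, g' = -0.3721 → β = 0.5453
Converged at β = 0.5453.

β = 0.5453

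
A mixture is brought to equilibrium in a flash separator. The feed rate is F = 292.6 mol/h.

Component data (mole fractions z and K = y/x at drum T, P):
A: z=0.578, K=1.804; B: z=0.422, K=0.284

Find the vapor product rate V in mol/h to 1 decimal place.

Rachford–Rice: g(β) = Σ zᵢ(Kᵢ−1)/(1+β(Kᵢ−1)) = 0.
Feasibility: ΣzᵢKᵢ = 1.163, Σzᵢ/Kᵢ = 1.806 — both > 1, two phases present.
Binary case is linear: z₁(K₁−1)(1+β(K₂−1)) + z₂(K₂−1)(1+β(K₁−1)) = 0
⇒ β = [z₁(K₁−1)+z₂(K₂−1)] / [−(K₁−1)(K₂−1)] = 0.1626/0.5757 = 0.282
Then V = β·F = 0.2824·292.6 = 82.6 mol/h and L = F − V = 210.0 mol/h.

V = 82.6 mol/h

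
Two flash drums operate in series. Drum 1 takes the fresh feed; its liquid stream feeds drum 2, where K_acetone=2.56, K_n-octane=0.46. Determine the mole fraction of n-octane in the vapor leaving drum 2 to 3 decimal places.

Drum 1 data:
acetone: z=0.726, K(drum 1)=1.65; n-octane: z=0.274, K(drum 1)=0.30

y_n-octane (drum 2) = 0.342

Drum 1:
Newton iteration, ψ₁⁰ = 0.69:
  ψ₁ = 0.690: g = -0.0452, g' = -0.648 → ψ₁ = 0.620
  ψ₁ = 0.620: g = -0.0027, g' = -0.575 → ψ₁ = 0.616
Converged at ψ₁ = 0.616.
Drum-1 compositions:
  acetone: x = 0.519, y = 0.856
  n-octane: x = 0.481, y = 0.144
Drum-2 feed = drum-1 liquid: z₂ = (0.5185, 0.4815).
Drum 2:
Material balance + equilibrium reduce to Σ zᵢ(Kᵢ−1)/(1+ψ₂(Kᵢ−1)) = 0.
Feasibility: ΣzᵢKᵢ = 1.549, Σzᵢ/Kᵢ = 1.249 — both > 1, two phases present.
Binary case is linear: z₁(K₁−1)(1+ψ₂(K₂−1)) + z₂(K₂−1)(1+ψ₂(K₁−1)) = 0
⇒ ψ₂ = [z₁(K₁−1)+z₂(K₂−1)] / [−(K₁−1)(K₂−1)] = 0.5489/0.8424 = 0.652
  acetone: x = 0.257, y = 0.658
  n-octane: x = 0.743, y = 0.342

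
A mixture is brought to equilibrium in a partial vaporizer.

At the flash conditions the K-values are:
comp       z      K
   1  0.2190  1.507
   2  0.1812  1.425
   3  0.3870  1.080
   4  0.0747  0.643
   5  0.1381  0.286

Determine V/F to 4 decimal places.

V/F = 0.4837

Material balance + equilibrium reduce to Σ zᵢ(Kᵢ−1)/(1+V/F(Kᵢ−1)) = 0.
Check two-phase: ΣzᵢKᵢ = 1.0937 > 1 and Σzᵢ/Kᵢ = 1.2299 > 1, so g(0) = 0.0937 > 0 and g(1) = -0.2299 < 0.
Newton iteration, V/F⁰ = 0.5:
  V/F = 0.5000: g = -0.00395, g' = -0.2448 → V/F = 0.4839
  V/F = 0.4839: g = -0.00004, g' = -0.2394 → V/F = 0.4837
Converged at V/F = 0.4837.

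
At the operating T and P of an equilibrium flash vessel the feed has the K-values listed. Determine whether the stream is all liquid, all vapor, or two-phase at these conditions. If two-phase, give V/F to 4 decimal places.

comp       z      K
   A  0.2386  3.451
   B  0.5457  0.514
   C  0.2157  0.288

ΣzᵢKᵢ = 1.1660; Σzᵢ/Kᵢ = 1.8798.
Both exceed 1, so a two-phase solution exists.
Newton iteration, ψ⁰ = 0.5:
  ψ = 0.5000: g = -0.32604, g' = -0.7780 → ψ = 0.0809
  ψ = 0.0809: g = 0.04899, g' = -1.2610 → ψ = 0.1198
  ψ = 0.1198: g = 0.00260, g' = -1.1326 → ψ = 0.1221
Converged at ψ = 0.1221.

two-phase, V/F = 0.1221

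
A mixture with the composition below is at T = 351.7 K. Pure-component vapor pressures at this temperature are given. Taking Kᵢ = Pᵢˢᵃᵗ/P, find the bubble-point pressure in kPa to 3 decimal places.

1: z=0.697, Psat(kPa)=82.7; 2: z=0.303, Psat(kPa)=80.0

Pbub = 81.882 kPa

At the bubble point ψ → 0, so ΣzᵢKᵢ = 1 with Kᵢ = Pᵢˢᵃᵗ/P ⇒ P = ΣzᵢPᵢˢᵃᵗ.
P = 0.697·82.7 + 0.303·80.0 = 81.882 kPa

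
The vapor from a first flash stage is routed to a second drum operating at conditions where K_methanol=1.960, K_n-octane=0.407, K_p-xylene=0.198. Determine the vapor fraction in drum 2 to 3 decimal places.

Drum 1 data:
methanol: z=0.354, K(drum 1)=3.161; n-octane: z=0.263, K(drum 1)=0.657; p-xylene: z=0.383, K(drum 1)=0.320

V/F (drum 2) = 0.556

Drum 1:
Iterate (Newton) starting at ψ₁ = 0.59:
  ψ₁ = 0.590: g = -0.2118, g' = -0.862 → ψ₁ = 0.344
  ψ₁ = 0.344: g = -0.0037, g' = -0.885 → ψ₁ = 0.340
Converged at ψ₁ = 0.340.
Drum-1 compositions:
  methanol: x = 0.204, y = 0.645
  n-octane: x = 0.298, y = 0.196
  p-xylene: x = 0.498, y = 0.159
Drum-2 feed = drum-1 vapor: z₂ = (0.6450, 0.1956, 0.1594).
Drum 2:
Rachford–Rice: g(ψ₂) = Σ zᵢ(Kᵢ−1)/(1+ψ₂(Kᵢ−1)) = 0.
Check two-phase: ΣzᵢKᵢ = 1.375 > 1 and Σzᵢ/Kᵢ = 1.615 > 1, so g(0) = 0.375 > 0 and g(1) = -0.615 < 0.
Newton–Raphson from ψ₂ = 0.5:
  ψ₂ = 0.500: g = 0.0400, g' = -0.696 → ψ₂ = 0.557
  ψ₂ = 0.557: g = -0.0012, g' = -0.741 → ψ₂ = 0.556
Converged at ψ₂ = 0.556.
  methanol: x = 0.421, y = 0.824
  n-octane: x = 0.292, y = 0.119
  p-xylene: x = 0.288, y = 0.057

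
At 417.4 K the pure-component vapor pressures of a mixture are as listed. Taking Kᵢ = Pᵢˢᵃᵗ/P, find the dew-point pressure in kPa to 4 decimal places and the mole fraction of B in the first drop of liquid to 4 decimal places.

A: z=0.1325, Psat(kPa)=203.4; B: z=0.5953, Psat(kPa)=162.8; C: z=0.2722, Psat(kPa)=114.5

At the dew point ψ → 1, so Σzᵢ/Kᵢ = 1 with Kᵢ = Pᵢˢᵃᵗ/P ⇒ 1/P = Σzᵢ/Pᵢˢᵃᵗ.
1/P = 0.1325/203.4 + 0.5953/162.8 + 0.2722/114.5 = 0.0066854 ⇒ P = 149.5807 kPa
xᵢ = zᵢP/Pᵢˢᵃᵗ ⇒ x_B = 0.5953·149.5807/162.8 = 0.5470

Pdew = 149.5807 kPa, x_B = 0.5470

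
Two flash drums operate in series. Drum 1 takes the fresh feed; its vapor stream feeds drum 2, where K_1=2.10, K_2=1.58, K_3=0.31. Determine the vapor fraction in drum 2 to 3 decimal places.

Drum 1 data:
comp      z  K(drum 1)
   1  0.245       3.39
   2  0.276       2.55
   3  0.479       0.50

Drum 1:
Let ψ₁ = V/F and solve Σ zᵢ(Kᵢ−1)/(1+ψ₁(Kᵢ−1)) = 0.
Feasibility: ΣzᵢKᵢ = 1.774, Σzᵢ/Kᵢ = 1.139 — both > 1, two phases present.
Newton iteration, ψ₁⁰ = 0.5:
  ψ₁ = 0.500: g = 0.1884, g' = -0.714 → ψ₁ = 0.764
  ψ₁ = 0.764: g = 0.0155, g' = -0.628 → ψ₁ = 0.789
Converged at ψ₁ = 0.789.
Drum-1 compositions:
  1: x = 0.085, y = 0.288
  2: x = 0.124, y = 0.317
  3: x = 0.791, y = 0.395
Drum-2 feed = drum-1 vapor: z₂ = (0.2879, 0.3167, 0.3954).
Drum 2:
Let ψ₂ = V/F and solve Σ zᵢ(Kᵢ−1)/(1+ψ₂(Kᵢ−1)) = 0.
Check two-phase: ΣzᵢKᵢ = 1.227 > 1 and Σzᵢ/Kᵢ = 1.613 > 1, so g(0) = 0.227 > 0 and g(1) = -0.613 < 0.
Newton iteration, ψ₂⁰ = 0.5:
  ψ₂ = 0.500: g = -0.0699, g' = -0.648 → ψ₂ = 0.392
  ψ₂ = 0.392: g = -0.0032, g' = -0.595 → ψ₂ = 0.387
Converged at ψ₂ = 0.387.
  1: x = 0.202, y = 0.424
  2: x = 0.259, y = 0.409
  3: x = 0.539, y = 0.167

V/F (drum 2) = 0.387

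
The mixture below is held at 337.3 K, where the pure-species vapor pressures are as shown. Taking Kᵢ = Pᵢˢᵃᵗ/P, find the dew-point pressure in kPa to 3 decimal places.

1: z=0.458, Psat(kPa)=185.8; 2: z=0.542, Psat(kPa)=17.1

At the dew point ψ → 1, so Σzᵢ/Kᵢ = 1 with Kᵢ = Pᵢˢᵃᵗ/P ⇒ 1/P = Σzᵢ/Pᵢˢᵃᵗ.
1/P = 0.458/185.8 + 0.542/17.1 = 0.034161 ⇒ P = 29.273 kPa

Pdew = 29.273 kPa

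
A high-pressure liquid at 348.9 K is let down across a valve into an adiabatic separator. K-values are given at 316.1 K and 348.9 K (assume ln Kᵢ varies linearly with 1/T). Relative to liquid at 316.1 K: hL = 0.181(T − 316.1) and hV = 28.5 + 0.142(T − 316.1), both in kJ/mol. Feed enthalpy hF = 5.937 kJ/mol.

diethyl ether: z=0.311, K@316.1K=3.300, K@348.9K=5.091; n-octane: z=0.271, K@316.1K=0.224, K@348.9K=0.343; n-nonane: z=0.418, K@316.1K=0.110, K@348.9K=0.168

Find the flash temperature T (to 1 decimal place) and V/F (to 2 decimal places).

Adiabatic flash: solve Rachford–Rice at each trial T, then check hF = ψ·hV(T) + (1−ψ)·hL(T).
  T = 316.1 K: K = (3.300, 0.224, 0.110), RR gives ψ = 0.068, H_out = 1.947 kJ/mol
  T = 348.9 K: K = (5.091, 0.343, 0.168), RR gives ψ = 0.238, H_out = 12.415 kJ/mol
  T = 332.5 K: K = (4.143, 0.280, 0.137), RR gives ψ = 0.166, H_out = 7.592 kJ/mol
  T = 324.3 K: K = (3.708, 0.251, 0.123), RR gives ψ = 0.122, H_out = 4.913 kJ/mol
  T = 328.4 K: K = (3.922, 0.265, 0.130), RR gives ψ = 0.145, H_out = 6.282 kJ/mol
  T = 326.4 K: K = (3.817, 0.258, 0.127), RR gives ψ = 0.134, H_out = 5.622 kJ/mol
  T = 327.4 K: K = (3.869, 0.262, 0.129), RR gives ψ = 0.139, H_out = 5.954 kJ/mol
Linear interpolation between T = 326.4 (H_out = 5.622) and T = 327.4 (H_out = 5.954) on hF = 5.937 gives T ≈ 327.3 K, at which ψ = 0.14.

T = 327.3 K, V/F = 0.14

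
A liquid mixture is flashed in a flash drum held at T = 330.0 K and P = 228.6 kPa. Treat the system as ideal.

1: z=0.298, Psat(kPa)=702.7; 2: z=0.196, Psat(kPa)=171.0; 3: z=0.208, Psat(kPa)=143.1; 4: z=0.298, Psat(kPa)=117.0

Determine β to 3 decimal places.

β = 0.420

Raoult's law: Kᵢ = Pᵢˢᵃᵗ/P = Pᵢˢᵃᵗ/228.6.
  K_1 = 702.7/228.6 = 3.07393, K_2 = 171.0/228.6 = 0.74803, K_3 = 143.1/228.6 = 0.62598, K_4 = 117.0/228.6 = 0.51181
Let β = V/F and solve Σ zᵢ(Kᵢ−1)/(1+β(Kᵢ−1)) = 0.
Check two-phase: ΣzᵢKᵢ = 1.345 > 1 and Σzᵢ/Kᵢ = 1.273 > 1, so g(0) = 0.345 > 0 and g(1) = -0.273 < 0.
Newton iteration, β⁰ = 0.5:
  β = 0.500: g = -0.0412, g' = -0.494 → β = 0.416
  β = 0.416: g = 0.0017, g' = -0.537 → β = 0.420
Converged at β = 0.420.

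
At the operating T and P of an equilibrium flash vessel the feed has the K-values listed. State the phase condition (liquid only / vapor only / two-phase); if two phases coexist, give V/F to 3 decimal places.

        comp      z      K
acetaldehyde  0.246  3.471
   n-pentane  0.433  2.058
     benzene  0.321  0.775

vapor only

ΣzᵢKᵢ = 1.994; Σzᵢ/Kᵢ = 0.695.
Since Σzᵢ/Kᵢ < 1 the mixture is above its dew point — single vapor phase.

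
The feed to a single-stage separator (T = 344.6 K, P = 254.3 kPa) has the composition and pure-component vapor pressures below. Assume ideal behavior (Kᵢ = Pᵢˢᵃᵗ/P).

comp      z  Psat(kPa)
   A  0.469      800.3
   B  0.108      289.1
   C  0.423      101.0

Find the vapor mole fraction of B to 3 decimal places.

Raoult's law: Kᵢ = Pᵢˢᵃᵗ/P = Pᵢˢᵃᵗ/254.3.
  K_A = 800.3/254.3 = 3.14707, K_B = 289.1/254.3 = 1.13685, K_C = 101.0/254.3 = 0.39717
Material balance + equilibrium reduce to Σ zᵢ(Kᵢ−1)/(1+V/F(Kᵢ−1)) = 0.
Feasibility: ΣzᵢKᵢ = 1.767, Σzᵢ/Kᵢ = 1.309 — both > 1, two phases present.
Newton iteration, V/F⁰ = 0.5:
  V/F = 0.500: g = 0.1344, g' = -0.820 → V/F = 0.664
  V/F = 0.664: g = 0.0035, g' = -0.797 → V/F = 0.668
Converged at V/F = 0.668.
Compositions from xᵢ = zᵢ/(1+V/F(Kᵢ−1)), yᵢ = Kᵢxᵢ:
  A: x = 0.193, y = 0.606
  B: x = 0.099, y = 0.112
  C: x = 0.708, y = 0.281

y_B = 0.112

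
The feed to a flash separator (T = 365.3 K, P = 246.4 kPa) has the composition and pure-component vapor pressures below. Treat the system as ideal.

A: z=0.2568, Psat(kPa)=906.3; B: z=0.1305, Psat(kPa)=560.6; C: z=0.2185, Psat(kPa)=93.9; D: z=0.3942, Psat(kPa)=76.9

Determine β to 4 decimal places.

β = 0.2945

Raoult's law: Kᵢ = Pᵢˢᵃᵗ/P = Pᵢˢᵃᵗ/246.4.
  K_A = 906.3/246.4 = 3.678166, K_B = 560.6/246.4 = 2.275162, K_C = 93.9/246.4 = 0.381088, K_D = 76.9/246.4 = 0.312094
Material balance + equilibrium reduce to Σ zᵢ(Kᵢ−1)/(1+β(Kᵢ−1)) = 0.
Check two-phase: ΣzᵢKᵢ = 1.4478 > 1 and Σzᵢ/Kᵢ = 1.9636 > 1, so g(0) = 0.4478 > 0 and g(1) = -0.9636 < 0.
Iterate (Newton) starting at β = 0.5:
  β = 0.5000: g = -0.21353, g' = -1.0247 → β = 0.2916
  β = 0.2916: g = 0.00322, g' = -1.1100 → β = 0.2945
Converged at β = 0.2945.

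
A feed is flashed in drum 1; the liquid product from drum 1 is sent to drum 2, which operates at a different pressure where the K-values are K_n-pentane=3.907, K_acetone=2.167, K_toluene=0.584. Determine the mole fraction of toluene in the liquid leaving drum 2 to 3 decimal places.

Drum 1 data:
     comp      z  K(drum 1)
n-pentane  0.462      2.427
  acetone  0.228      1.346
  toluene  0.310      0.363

Drum 1:
Rachford–Rice: g(ψ₁) = Σ zᵢ(Kᵢ−1)/(1+ψ₁(Kᵢ−1)) = 0.
Check two-phase: ΣzᵢKᵢ = 1.541 > 1 and Σzᵢ/Kᵢ = 1.214 > 1, so g(0) = 0.541 > 0 and g(1) = -0.214 < 0.
Newton iteration, ψ₁⁰ = 0.5:
  ψ₁ = 0.500: g = 0.1622, g' = -0.611 → ψ₁ = 0.766
  ψ₁ = 0.766: g = -0.0079, g' = -0.711 → ψ₁ = 0.754
Converged at ψ₁ = 0.754.
Drum-1 compositions:
  n-pentane: x = 0.223, y = 0.540
  acetone: x = 0.181, y = 0.243
  toluene: x = 0.597, y = 0.217
Drum-2 feed = drum-1 liquid: z₂ = (0.2225, 0.1808, 0.5967).
Drum 2:
Rachford–Rice: g(ψ₂) = Σ zᵢ(Kᵢ−1)/(1+ψ₂(Kᵢ−1)) = 0.
g(0) = ΣzᵢKᵢ − 1 = 0.610 and g(1) = 1 − Σzᵢ/Kᵢ = -0.162, so a root lies in (0, 1).
Newton iteration, ψ₂⁰ = 0.47:
  ψ₂ = 0.470: g = 0.1011, g' = -0.598 → ψ₂ = 0.639
  ψ₂ = 0.639: g = 0.0091, g' = -0.503 → ψ₂ = 0.657
Converged at ψ₂ = 0.657.
  n-pentane: x = 0.076, y = 0.299
  acetone: x = 0.102, y = 0.222
  toluene: x = 0.821, y = 0.480

x_toluene (drum 2) = 0.821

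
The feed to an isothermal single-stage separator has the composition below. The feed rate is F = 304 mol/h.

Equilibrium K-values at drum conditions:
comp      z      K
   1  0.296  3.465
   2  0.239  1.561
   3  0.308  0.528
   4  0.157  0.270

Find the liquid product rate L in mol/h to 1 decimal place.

L = 126.6 mol/h

Rachford–Rice: g(ψ) = Σ zᵢ(Kᵢ−1)/(1+ψ(Kᵢ−1)) = 0.
Check two-phase: ΣzᵢKᵢ = 1.604 > 1 and Σzᵢ/Kᵢ = 1.403 > 1, so g(0) = 0.604 > 0 and g(1) = -0.403 < 0.
Iterate (Newton) starting at ψ = 0.5:
  ψ = 0.500: g = 0.0608, g' = -0.732 → ψ = 0.583
Converged at ψ = 0.583.
Then V = ψ·F = 0.5835·304 = 177.4 mol/h and L = F − V = 126.6 mol/h.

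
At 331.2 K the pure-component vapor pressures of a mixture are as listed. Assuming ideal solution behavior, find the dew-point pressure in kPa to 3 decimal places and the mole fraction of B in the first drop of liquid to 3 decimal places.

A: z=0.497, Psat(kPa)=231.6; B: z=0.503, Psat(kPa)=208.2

At the dew point ψ → 1, so Σzᵢ/Kᵢ = 1 with Kᵢ = Pᵢˢᵃᵗ/P ⇒ 1/P = Σzᵢ/Pᵢˢᵃᵗ.
1/P = 0.497/231.6 + 0.503/208.2 = 0.004562 ⇒ P = 219.208 kPa
xᵢ = zᵢP/Pᵢˢᵃᵗ ⇒ x_B = 0.503·219.208/208.2 = 0.530

Pdew = 219.208 kPa, x_B = 0.530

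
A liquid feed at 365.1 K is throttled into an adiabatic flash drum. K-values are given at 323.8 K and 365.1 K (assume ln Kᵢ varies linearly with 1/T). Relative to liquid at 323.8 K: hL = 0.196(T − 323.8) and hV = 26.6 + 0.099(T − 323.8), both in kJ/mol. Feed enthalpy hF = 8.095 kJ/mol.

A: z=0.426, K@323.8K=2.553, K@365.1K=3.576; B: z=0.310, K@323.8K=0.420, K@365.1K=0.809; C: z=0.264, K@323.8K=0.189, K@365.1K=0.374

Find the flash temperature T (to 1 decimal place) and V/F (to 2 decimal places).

T = 327.2 K, V/F = 0.28

Adiabatic flash: solve Rachford–Rice at each trial T, then check hF = ψ·hV(T) + (1−ψ)·hL(T).
  T = 323.8 K: K = (2.553, 0.420, 0.189), RR gives ψ = 0.248, H_out = 6.586 kJ/mol
  T = 365.1 K: K = (3.576, 0.809, 0.374), RR gives ψ = 0.741, H_out = 24.838 kJ/mol
  T = 344.5 K: K = (3.053, 0.595, 0.272), RR gives ψ = 0.467, H_out = 15.549 kJ/mol
  T = 334.1 K: K = (2.799, 0.502, 0.228), RR gives ψ = 0.354, H_out = 11.086 kJ/mol
  T = 329.0 K: K = (2.676, 0.460, 0.208), RR gives ψ = 0.301, H_out = 8.881 kJ/mol
  T = 326.4 K: K = (2.614, 0.440, 0.198), RR gives ψ = 0.274, H_out = 7.741 kJ/mol
  T = 327.7 K: K = (2.645, 0.450, 0.203), RR gives ψ = 0.288, H_out = 8.313 kJ/mol
Linear interpolation between T = 326.4 (H_out = 7.741) and T = 327.7 (H_out = 8.313) on hF = 8.095 gives T ≈ 327.2 K, at which ψ = 0.28.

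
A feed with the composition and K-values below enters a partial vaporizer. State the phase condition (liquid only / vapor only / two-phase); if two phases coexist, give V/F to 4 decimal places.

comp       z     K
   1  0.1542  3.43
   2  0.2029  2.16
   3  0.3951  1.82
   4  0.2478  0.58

ΣzᵢKᵢ = 1.8300; Σzᵢ/Kᵢ = 0.7832.
Since Σzᵢ/Kᵢ < 1 the mixture is above its dew point — single vapor phase.

vapor only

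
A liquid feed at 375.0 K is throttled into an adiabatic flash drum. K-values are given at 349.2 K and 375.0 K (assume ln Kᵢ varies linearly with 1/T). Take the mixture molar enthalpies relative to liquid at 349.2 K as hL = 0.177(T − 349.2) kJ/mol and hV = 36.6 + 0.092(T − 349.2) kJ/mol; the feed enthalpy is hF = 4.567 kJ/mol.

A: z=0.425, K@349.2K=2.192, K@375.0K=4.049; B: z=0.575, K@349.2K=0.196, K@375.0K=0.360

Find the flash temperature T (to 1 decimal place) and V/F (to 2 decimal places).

Adiabatic flash: solve Rachford–Rice at each trial T, then check hF = ψ·hV(T) + (1−ψ)·hL(T).
  T = 349.2 K: K = (2.192, 0.196), RR gives ψ = 0.046, H_out = 1.692 kJ/mol
  T = 375.0 K: K = (4.049, 0.360), RR gives ψ = 0.475, H_out = 20.926 kJ/mol
  T = 362.1 K: K = (3.012, 0.269), RR gives ψ = 0.295, H_out = 12.765 kJ/mol
  T = 355.6 K: K = (2.574, 0.230), RR gives ψ = 0.186, H_out = 7.854 kJ/mol
  T = 352.4 K: K = (2.377, 0.212), RR gives ψ = 0.122, H_out = 4.998 kJ/mol
  T = 350.8 K: K = (2.283, 0.204), RR gives ψ = 0.086, H_out = 3.412 kJ/mol
Linear interpolation between T = 350.8 (H_out = 3.412) and T = 352.4 (H_out = 4.998) on hF = 4.567 gives T ≈ 352.0 K, at which ψ = 0.11.

T = 352.0 K, V/F = 0.11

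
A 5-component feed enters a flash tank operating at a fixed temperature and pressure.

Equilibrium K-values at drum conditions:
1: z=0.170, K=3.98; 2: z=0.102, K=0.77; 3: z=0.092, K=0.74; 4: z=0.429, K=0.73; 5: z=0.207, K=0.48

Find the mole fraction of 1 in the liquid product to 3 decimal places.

Material balance + equilibrium reduce to Σ zᵢ(Kᵢ−1)/(1+ψ(Kᵢ−1)) = 0.
Check two-phase: ΣzᵢKᵢ = 1.236 > 1 and Σzᵢ/Kᵢ = 1.318 > 1, so g(0) = 0.236 > 0 and g(1) = -0.318 < 0.
Newton iteration, ψ⁰ = 0.62:
  ψ = 0.620: g = -0.1759, g' = -0.369 → ψ = 0.144
  ψ = 0.144: g = 0.0688, g' = -0.852 → ψ = 0.224
  ψ = 0.224: g = 0.0083, g' = -0.662 → ψ = 0.237
Converged at ψ = 0.237.
Compositions from xᵢ = zᵢ/(1+ψ(Kᵢ−1)), yᵢ = Kᵢxᵢ:
  1: x = 0.100, y = 0.396
  2: x = 0.108, y = 0.083
  3: x = 0.098, y = 0.073
  4: x = 0.458, y = 0.335
  5: x = 0.236, y = 0.113

x_1 = 0.100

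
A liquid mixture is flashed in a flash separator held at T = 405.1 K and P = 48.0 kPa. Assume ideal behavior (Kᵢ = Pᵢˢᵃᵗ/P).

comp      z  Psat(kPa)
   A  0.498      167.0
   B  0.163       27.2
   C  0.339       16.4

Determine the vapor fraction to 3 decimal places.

Raoult's law: Kᵢ = Pᵢˢᵃᵗ/P = Pᵢˢᵃᵗ/48.0.
  K_A = 167.0/48.0 = 3.47917, K_B = 27.2/48.0 = 0.56667, K_C = 16.4/48.0 = 0.34167
Let ψ = V/F and solve Σ zᵢ(Kᵢ−1)/(1+ψ(Kᵢ−1)) = 0.
g(0) = ΣzᵢKᵢ − 1 = 0.941 and g(1) = 1 − Σzᵢ/Kᵢ = -0.423, so a root lies in (0, 1).
Newton–Raphson from ψ = 0.53:
  ψ = 0.530: g = 0.0991, g' = -0.970 → ψ = 0.632
  ψ = 0.632: g = 0.0014, g' = -0.954 → ψ = 0.634
Converged at ψ = 0.634.

ψ = 0.634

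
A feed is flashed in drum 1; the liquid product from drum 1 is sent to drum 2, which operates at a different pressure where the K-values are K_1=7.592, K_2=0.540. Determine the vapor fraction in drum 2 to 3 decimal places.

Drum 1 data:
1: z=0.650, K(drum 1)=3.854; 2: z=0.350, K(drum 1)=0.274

V/F (drum 2) = 0.320

Drum 1:
Binary case is linear: z₁(K₁−1)(1+ψ₁(K₂−1)) + z₂(K₂−1)(1+ψ₁(K₁−1)) = 0
⇒ ψ₁ = [z₁(K₁−1)+z₂(K₂−1)] / [−(K₁−1)(K₂−1)] = 1.6010/2.0720 = 0.773
Drum-1 compositions:
  1: x = 0.203, y = 0.782
  2: x = 0.797, y = 0.218
Drum-2 feed = drum-1 liquid: z₂ = (0.2028, 0.7972).
Drum 2:
Material balance + equilibrium reduce to Σ zᵢ(Kᵢ−1)/(1+ψ₂(Kᵢ−1)) = 0.
Feasibility: ΣzᵢKᵢ = 1.970, Σzᵢ/Kᵢ = 1.503 — both > 1, two phases present.
Binary case is linear: z₁(K₁−1)(1+ψ₂(K₂−1)) + z₂(K₂−1)(1+ψ₂(K₁−1)) = 0
⇒ ψ₂ = [z₁(K₁−1)+z₂(K₂−1)] / [−(K₁−1)(K₂−1)] = 0.9701/3.0323 = 0.320
  1: x = 0.065, y = 0.495
  2: x = 0.935, y = 0.505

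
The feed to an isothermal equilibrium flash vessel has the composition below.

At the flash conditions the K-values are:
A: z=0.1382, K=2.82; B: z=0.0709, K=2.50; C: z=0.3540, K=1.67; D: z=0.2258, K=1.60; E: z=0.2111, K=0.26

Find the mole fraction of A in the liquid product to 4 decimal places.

x_A = 0.0557

Rachford–Rice: g(β) = Σ zᵢ(Kᵢ−1)/(1+β(Kᵢ−1)) = 0.
Check two-phase: ΣzᵢKᵢ = 1.5743 > 1 and Σzᵢ/Kᵢ = 1.2424 > 1, so g(0) = 0.5743 > 0 and g(1) = -0.2424 < 0.
Newton iteration, β⁰ = 0.63:
  β = 0.6300: g = 0.14430, g' = -0.6686 → β = 0.8458
  β = 0.8458: g = -0.03041, g' = -1.0286 → β = 0.8163
  β = 0.8163: g = -0.00125, g' = -0.9467 → β = 0.8149
Converged at β = 0.8149.
Compositions from xᵢ = zᵢ/(1+β(Kᵢ−1)), yᵢ = Kᵢxᵢ:
  A: x = 0.0557, y = 0.1569
  B: x = 0.0319, y = 0.0798
  C: x = 0.2290, y = 0.3824
  D: x = 0.1516, y = 0.2426
  E: x = 0.5318, y = 0.1383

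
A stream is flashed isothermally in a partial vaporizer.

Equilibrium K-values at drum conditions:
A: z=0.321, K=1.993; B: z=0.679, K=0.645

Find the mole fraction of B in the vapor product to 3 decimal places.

Binary case is linear: z₁(K₁−1)(1+ψ(K₂−1)) + z₂(K₂−1)(1+ψ(K₁−1)) = 0
⇒ ψ = [z₁(K₁−1)+z₂(K₂−1)] / [−(K₁−1)(K₂−1)] = 0.0777/0.3525 = 0.220
Compositions from xᵢ = zᵢ/(1+ψ(Kᵢ−1)), yᵢ = Kᵢxᵢ:
  A: x = 0.263, y = 0.525
  B: x = 0.737, y = 0.475

y_B = 0.475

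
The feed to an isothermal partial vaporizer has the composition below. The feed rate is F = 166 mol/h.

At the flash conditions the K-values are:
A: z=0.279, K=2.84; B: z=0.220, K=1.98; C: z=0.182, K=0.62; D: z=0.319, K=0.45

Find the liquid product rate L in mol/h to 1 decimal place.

Iterate (Newton) starting at V/F = 0.5:
  V/F = 0.500: g = 0.0847, g' = -0.575 → V/F = 0.647
  V/F = 0.647: g = 0.0021, g' = -0.555 → V/F = 0.651
Converged at V/F = 0.651.
Then V = V/F·F = 0.6510·166 = 108.1 mol/h and L = F − V = 57.9 mol/h.

L = 57.9 mol/h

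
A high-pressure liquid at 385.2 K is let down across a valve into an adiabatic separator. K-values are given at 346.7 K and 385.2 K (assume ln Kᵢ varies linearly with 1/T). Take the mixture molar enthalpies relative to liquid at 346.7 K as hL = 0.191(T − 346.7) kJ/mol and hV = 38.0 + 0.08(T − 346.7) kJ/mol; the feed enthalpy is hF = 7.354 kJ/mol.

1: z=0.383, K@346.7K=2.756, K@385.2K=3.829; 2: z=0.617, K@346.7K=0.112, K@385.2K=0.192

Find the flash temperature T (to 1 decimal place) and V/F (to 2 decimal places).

T = 358.0 K, V/F = 0.14

Adiabatic flash: solve Rachford–Rice at each trial T, then check hF = ψ·hV(T) + (1−ψ)·hL(T).
  T = 346.7 K: K = (2.756, 0.112), RR gives ψ = 0.080, H_out = 3.038 kJ/mol
  T = 385.2 K: K = (3.829, 0.192), RR gives ψ = 0.256, H_out = 15.985 kJ/mol
  T = 365.9 K: K = (3.275, 0.149), RR gives ψ = 0.179, H_out = 10.077 kJ/mol
  T = 356.3 K: K = (3.011, 0.130), RR gives ψ = 0.133, H_out = 6.755 kJ/mol
  T = 361.1 K: K = (3.142, 0.139), RR gives ψ = 0.157, H_out = 8.457 kJ/mol
  T = 358.7 K: K = (3.077, 0.134), RR gives ψ = 0.145, H_out = 7.617 kJ/mol
Linear interpolation between T = 356.3 (H_out = 6.755) and T = 358.7 (H_out = 7.617) on hF = 7.354 gives T ≈ 358.0 K, at which ψ = 0.14.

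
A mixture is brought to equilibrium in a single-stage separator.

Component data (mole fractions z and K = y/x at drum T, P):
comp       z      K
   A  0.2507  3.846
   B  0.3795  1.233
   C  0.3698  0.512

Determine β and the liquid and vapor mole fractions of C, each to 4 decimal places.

Let β = V/F and solve Σ zᵢ(Kᵢ−1)/(1+β(Kᵢ−1)) = 0.
Feasibility: ΣzᵢKᵢ = 1.6215, Σzᵢ/Kᵢ = 1.0952 — both > 1, two phases present.
Newton iteration, β⁰ = 0.57:
  β = 0.5700: g = 0.10015, g' = -0.4804 → β = 0.7785
  β = 0.7785: g = 0.00572, g' = -0.4402 → β = 0.7915
Converged at β = 0.7915.
Compositions from xᵢ = zᵢ/(1+β(Kᵢ−1)), yᵢ = Kᵢxᵢ:
  A: x = 0.0771, y = 0.2964
  B: x = 0.3204, y = 0.3951
  C: x = 0.6025, y = 0.3085

β = 0.7915, x_C = 0.6025, y_C = 0.3085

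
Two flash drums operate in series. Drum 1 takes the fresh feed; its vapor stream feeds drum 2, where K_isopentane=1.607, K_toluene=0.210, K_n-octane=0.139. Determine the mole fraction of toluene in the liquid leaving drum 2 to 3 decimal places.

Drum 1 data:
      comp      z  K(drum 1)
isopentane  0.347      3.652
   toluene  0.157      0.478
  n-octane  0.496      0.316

Drum 1:
Material balance + equilibrium reduce to Σ zᵢ(Kᵢ−1)/(1+ψ₁(Kᵢ−1)) = 0.
Check two-phase: ΣzᵢKᵢ = 1.499 > 1 and Σzᵢ/Kᵢ = 1.993 > 1, so g(0) = 0.499 > 0 and g(1) = -0.993 < 0.
Newton iteration, ψ₁⁰ = 0.35:
  ψ₁ = 0.350: g = -0.0691, g' = -1.122 → ψ₁ = 0.288
  ψ₁ = 0.288: g = 0.0023, g' = -1.203 → ψ₁ = 0.290
Converged at ψ₁ = 0.290.
Drum-1 compositions:
  isopentane: x = 0.196, y = 0.716
  toluene: x = 0.185, y = 0.088
  n-octane: x = 0.619, y = 0.196
Drum-2 feed = drum-1 vapor: z₂ = (0.7160, 0.0885, 0.1956).
Drum 2:
Newton–Raphson from ψ₂ = 0.49:
  ψ₂ = 0.490: g = -0.0703, g' = -0.737 → ψ₂ = 0.395
  ψ₂ = 0.395: g = -0.0060, g' = -0.621 → ψ₂ = 0.385
Converged at ψ₂ = 0.385.
  isopentane: x = 0.580, y = 0.933
  toluene: x = 0.127, y = 0.027
  n-octane: x = 0.293, y = 0.041

x_toluene (drum 2) = 0.127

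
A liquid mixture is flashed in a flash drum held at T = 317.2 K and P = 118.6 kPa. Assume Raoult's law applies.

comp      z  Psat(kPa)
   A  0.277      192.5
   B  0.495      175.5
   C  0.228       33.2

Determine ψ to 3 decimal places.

Raoult's law: Kᵢ = Pᵢˢᵃᵗ/P = Pᵢˢᵃᵗ/118.6.
  K_A = 192.5/118.6 = 1.62310, K_B = 175.5/118.6 = 1.47976, K_C = 33.2/118.6 = 0.27993
Let ψ = V/F and solve Σ zᵢ(Kᵢ−1)/(1+ψ(Kᵢ−1)) = 0.
Check two-phase: ΣzᵢKᵢ = 1.246 > 1 and Σzᵢ/Kᵢ = 1.320 > 1, so g(0) = 0.246 > 0 and g(1) = -0.320 < 0.
Newton iteration, ψ⁰ = 0.55:
  ψ = 0.550: g = 0.0446, g' = -0.455 → ψ = 0.648
  ψ = 0.648: g = -0.0037, g' = -0.536 → ψ = 0.641
Converged at ψ = 0.641.

ψ = 0.641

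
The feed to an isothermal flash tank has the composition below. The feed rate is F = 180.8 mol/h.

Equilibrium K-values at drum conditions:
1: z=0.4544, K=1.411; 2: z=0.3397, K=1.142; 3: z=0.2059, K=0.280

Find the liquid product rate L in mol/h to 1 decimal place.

L = 109.9 mol/h

Rachford–Rice: g(ψ) = Σ zᵢ(Kᵢ−1)/(1+ψ(Kᵢ−1)) = 0.
Feasibility: ΣzᵢKᵢ = 1.0867, Σzᵢ/Kᵢ = 1.3549 — both > 1, two phases present.
Newton–Raphson from ψ = 0.5:
  ψ = 0.5000: g = -0.03168, g' = -0.3194 → ψ = 0.4008
  ψ = 0.4008: g = -0.00240, g' = -0.2736 → ψ = 0.3920
Converged at ψ = 0.3920.
Then V = ψ·F = 0.3920·180.8 = 70.9 mol/h and L = F − V = 109.9 mol/h.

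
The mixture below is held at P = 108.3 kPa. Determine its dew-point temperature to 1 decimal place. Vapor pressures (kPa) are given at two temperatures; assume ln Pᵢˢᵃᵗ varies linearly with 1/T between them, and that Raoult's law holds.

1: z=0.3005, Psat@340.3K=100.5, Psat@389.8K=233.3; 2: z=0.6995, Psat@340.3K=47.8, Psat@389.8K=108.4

Dew-point temperature: Σzᵢ·P/Pᵢˢᵃᵗ(T) = 1. Interpolate ln Pᵢˢᵃᵗ = aᵢ + bᵢ/T.
  T = 340.3 K: ΣzᵢP/Pᵢˢᵃᵗ = 1.9087
  T = 389.8 K: ΣzᵢP/Pᵢˢᵃᵗ = 0.8383
  T = 365.1 K: ΣzᵢP/Pᵢˢᵃᵗ = 1.2291
  T = 377.5 K: ΣzᵢP/Pᵢˢᵃᵗ = 1.0080
  T = 383.6 K: ΣzᵢP/Pᵢˢᵃᵗ = 0.9186
  T = 380.6 K: ΣzᵢP/Pᵢˢᵃᵗ = 0.9612
  T = 379.1 K: ΣzᵢP/Pᵢˢᵃᵗ = 0.9835
Interpolating between 377.5 K and 379.1 K gives T ≈ 378.0 K.

T = 378.0 K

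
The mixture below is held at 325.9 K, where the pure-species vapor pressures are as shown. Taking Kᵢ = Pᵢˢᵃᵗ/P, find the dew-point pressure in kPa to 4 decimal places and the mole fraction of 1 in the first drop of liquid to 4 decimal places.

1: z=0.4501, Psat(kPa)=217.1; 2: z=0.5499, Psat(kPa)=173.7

Pdew = 190.8746 kPa, x_1 = 0.3957

At the dew point ψ → 1, so Σzᵢ/Kᵢ = 1 with Kᵢ = Pᵢˢᵃᵗ/P ⇒ 1/P = Σzᵢ/Pᵢˢᵃᵗ.
1/P = 0.4501/217.1 + 0.5499/173.7 = 0.0052390 ⇒ P = 190.8746 kPa
xᵢ = zᵢP/Pᵢˢᵃᵗ ⇒ x_1 = 0.4501·190.8746/217.1 = 0.3957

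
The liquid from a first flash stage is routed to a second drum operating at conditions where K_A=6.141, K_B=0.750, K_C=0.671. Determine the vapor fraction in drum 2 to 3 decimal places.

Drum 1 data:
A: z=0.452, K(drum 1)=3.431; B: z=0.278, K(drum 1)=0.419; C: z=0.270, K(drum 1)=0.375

V/F (drum 2) = 0.528

Drum 1:
Newton–Raphson from ψ₁ = 0.54:
  ψ₁ = 0.540: g = -0.0150, g' = -0.939 → ψ₁ = 0.524
Converged at ψ₁ = 0.524.
Drum-1 compositions:
  A: x = 0.199, y = 0.682
  B: x = 0.400, y = 0.167
  C: x = 0.402, y = 0.151
Drum-2 feed = drum-1 liquid: z₂ = (0.1988, 0.3997, 0.4015).
Drum 2:
Let ψ₂ = V/F and solve Σ zᵢ(Kᵢ−1)/(1+ψ₂(Kᵢ−1)) = 0.
Check two-phase: ΣzᵢKᵢ = 1.790 > 1 and Σzᵢ/Kᵢ = 1.164 > 1, so g(0) = 0.790 > 0 and g(1) = -0.164 < 0.
Newton iteration, ψ₂⁰ = 0.5:
  ψ₂ = 0.500: g = 0.0139, g' = -0.507 → ψ₂ = 0.527
  ψ₂ = 0.527: g = 0.0004, g' = -0.478 → ψ₂ = 0.528
Converged at ψ₂ = 0.528.
  A: x = 0.053, y = 0.329
  B: x = 0.461, y = 0.345
  C: x = 0.486, y = 0.326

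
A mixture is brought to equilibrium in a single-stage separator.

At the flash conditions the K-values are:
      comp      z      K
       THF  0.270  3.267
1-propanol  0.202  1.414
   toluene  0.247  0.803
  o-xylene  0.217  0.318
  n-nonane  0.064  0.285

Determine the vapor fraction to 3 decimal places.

Rachford–Rice: g(ψ) = Σ zᵢ(Kᵢ−1)/(1+ψ(Kᵢ−1)) = 0.
Feasibility: ΣzᵢKᵢ = 1.453, Σzᵢ/Kᵢ = 1.440 — both > 1, two phases present.
Newton–Raphson from ψ = 0.5:
  ψ = 0.500: g = 0.0064, g' = -0.652 → ψ = 0.510
Converged at ψ = 0.510.

ψ = 0.510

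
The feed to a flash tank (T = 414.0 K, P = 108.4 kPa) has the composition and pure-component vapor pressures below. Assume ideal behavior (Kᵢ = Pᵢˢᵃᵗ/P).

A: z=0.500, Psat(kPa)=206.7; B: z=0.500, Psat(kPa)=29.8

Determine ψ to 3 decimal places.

ψ = 0.138

Raoult's law: Kᵢ = Pᵢˢᵃᵗ/P = Pᵢˢᵃᵗ/108.4.
  K_A = 206.7/108.4 = 1.90683, K_B = 29.8/108.4 = 0.27491
Let ψ = V/F and solve Σ zᵢ(Kᵢ−1)/(1+ψ(Kᵢ−1)) = 0.
Check two-phase: ΣzᵢKᵢ = 1.091 > 1 and Σzᵢ/Kᵢ = 2.081 > 1, so g(0) = 0.091 > 0 and g(1) = -1.081 < 0.
Newton–Raphson from ψ = 0.5:
  ψ = 0.500: g = -0.2568, g' = -0.842 → ψ = 0.195
  ψ = 0.195: g = -0.0369, g' = -0.653 → ψ = 0.138
Converged at ψ = 0.138.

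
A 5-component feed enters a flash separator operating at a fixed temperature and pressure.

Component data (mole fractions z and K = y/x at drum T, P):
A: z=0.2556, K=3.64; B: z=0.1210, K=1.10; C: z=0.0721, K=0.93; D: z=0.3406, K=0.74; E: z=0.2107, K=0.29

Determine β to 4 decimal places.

β = 0.4416

Let β = V/F and solve Σ zᵢ(Kᵢ−1)/(1+β(Kᵢ−1)) = 0.
Check two-phase: ΣzᵢKᵢ = 1.4437 > 1 and Σzᵢ/Kᵢ = 1.4446 > 1, so g(0) = 0.4437 > 0 and g(1) = -0.4446 < 0.
Iterate (Newton) starting at β = 0.48:
  β = 0.4800: g = -0.02417, g' = -0.6225 → β = 0.4412
  β = 0.4412: g = 0.00024, g' = -0.6362 → β = 0.4416
Converged at β = 0.4416.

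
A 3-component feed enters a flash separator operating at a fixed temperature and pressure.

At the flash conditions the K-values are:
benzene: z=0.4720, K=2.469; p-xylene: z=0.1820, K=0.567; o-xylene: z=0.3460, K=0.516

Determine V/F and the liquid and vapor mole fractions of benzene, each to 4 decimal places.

V/F = 0.6514, x_benzene = 0.2412, y_benzene = 0.5955

Material balance + equilibrium reduce to Σ zᵢ(Kᵢ−1)/(1+V/F(Kᵢ−1)) = 0.
Check two-phase: ΣzᵢKᵢ = 1.4471 > 1 and Σzᵢ/Kᵢ = 1.1827 > 1, so g(0) = 0.4471 > 0 and g(1) = -0.1827 < 0.
Iterate (Newton) starting at V/F = 0.61:
  V/F = 0.6100: g = 0.02097, g' = -0.5095 → V/F = 0.6512
  V/F = 0.6512: g = 0.00010, g' = -0.5051 → V/F = 0.6514
Converged at V/F = 0.6514.
Compositions from xᵢ = zᵢ/(1+V/F(Kᵢ−1)), yᵢ = Kᵢxᵢ:
  benzene: x = 0.2412, y = 0.5955
  p-xylene: x = 0.2535, y = 0.1437
  o-xylene: x = 0.5053, y = 0.2607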